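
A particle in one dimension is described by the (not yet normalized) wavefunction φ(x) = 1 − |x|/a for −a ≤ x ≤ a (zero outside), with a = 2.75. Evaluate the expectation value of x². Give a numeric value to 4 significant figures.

⟨x²⟩ = ∫ x²·|φ|² dx / ∫|φ|² dx (integrals over the domain).
φ is even, so ∫ over [−a, a] = 2∫₀ᵃ with φ = 1 − x/a there: ∫₀ᵃ (1 − x/a)² dx = a/3, ∫₀ᵃ x²(1 − x/a)² dx = a³/30, ∫₀ᵃ x⁴(1 − x/a)² dx = a⁵/105.
State is unnormalized: ∫|φ|² dx = 1.8333, and ∫φ*·x²·φ dx = 1.3865, so ⟨x²⟩ = 1.3865 / 1.8333.
⟨x²⟩ = 0.75625.

0.7563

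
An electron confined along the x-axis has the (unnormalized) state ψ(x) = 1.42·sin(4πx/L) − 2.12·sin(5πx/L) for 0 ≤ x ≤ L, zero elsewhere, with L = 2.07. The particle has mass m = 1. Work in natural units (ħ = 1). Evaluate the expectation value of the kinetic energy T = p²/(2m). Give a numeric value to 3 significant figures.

T = −(ħ²/2m) d²/dx², so ⟨T⟩ = −(ħ²/2m) ∫ ψ*·ψ'' dx / ∫|ψ|² dx; with m = 1.
d²/dx² sin(jπx/L) = −(jπ/L)²·sin(jπx/L); on 0 ≤ x ≤ L, ∫sin²(jπx/L) dx = L/2 and ∫sin(jπx/L)·sin(lπx/L) dx = 0 for j ≠ l, so only diagonal terms survive in ∫|ψ|² and ∫ψ·ψ″; ∫ψ·ψ′ dx = [ψ²/2] between the walls = 0.
State is unnormalized: ∫|ψ|² dx = 6.7387, and ∫ψ*·(−ħ²/2m · ψ'') dx = 172.39, so ⟨T⟩ = 172.39 / 6.7387.
⟨T⟩ = 25.582.

25.6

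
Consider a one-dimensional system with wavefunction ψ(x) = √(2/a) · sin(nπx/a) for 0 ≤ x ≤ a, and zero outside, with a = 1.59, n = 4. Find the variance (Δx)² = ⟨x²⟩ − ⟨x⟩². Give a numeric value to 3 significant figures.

Compute ⟨x⟩ and ⟨x²⟩ separately, then (Δx)² = ⟨x²⟩ − ⟨x⟩².
With sin²θ = (1 − cos2θ)/2 on 0 ≤ x ≤ a: ∫sin²(nπx/a) dx = a/2, ∫x·sin²(nπx/a) dx = a²/4, ∫x²·sin²(nπx/a) dx = a³·(1/6 − 1/(4n²π²)); higher powers xᵏ the same way, integrating xᵏ·cos(2nπx/a) by parts.
⟨x⟩ = 0.79500 and ⟨x²⟩ = 0.83470.
(Δx)² = 0.83470 − (0.79500)² = 0.20267.

0.203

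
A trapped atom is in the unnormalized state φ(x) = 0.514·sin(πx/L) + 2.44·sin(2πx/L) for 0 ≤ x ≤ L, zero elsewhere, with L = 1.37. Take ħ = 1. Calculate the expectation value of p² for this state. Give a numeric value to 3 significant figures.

20.4

p² φ = −ħ² d²φ/dx²; ⟨p²⟩ = −ħ² ∫ φ*·φ'' dx / ∫|φ|² dx.
d²/dx² sin(jπx/L) = −(jπ/L)²·sin(jπx/L); on 0 ≤ x ≤ L, ∫sin²(jπx/L) dx = L/2 and ∫sin(jπx/L)·sin(lπx/L) dx = 0 for j ≠ l, so only diagonal terms survive in ∫|φ|² and ∫φ·φ″; ∫φ·φ′ dx = [φ²/2] between the walls = 0.
State is unnormalized: ∫|φ|² dx = 4.2592, and ∫φ*·(−ħ² φ'') dx = 86.732, so ⟨p²⟩ = 86.732 / 4.2592.
⟨p²⟩ = 20.364.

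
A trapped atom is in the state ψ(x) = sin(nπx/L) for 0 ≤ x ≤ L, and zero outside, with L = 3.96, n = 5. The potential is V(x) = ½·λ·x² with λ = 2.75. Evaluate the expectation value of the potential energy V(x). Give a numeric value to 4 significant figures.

7.144

⟨V⟩ = ∫ V(x)·|ψ|² dx / ∫|ψ|² dx.
With sin²θ = (1 − cos2θ)/2 on 0 ≤ x ≤ L: ∫sin²(nπx/L) dx = L/2, ∫x·sin²(nπx/L) dx = L²/4, ∫x²·sin²(nπx/L) dx = L³·(1/6 − 1/(4n²π²)); higher powers xᵏ the same way, integrating xᵏ·cos(2nπx/L) by parts.
State is unnormalized: ∫|ψ|² dx = 1.9800, and ∫ψ*·V(x)·ψ dx = 14.145, so ⟨V⟩ = 14.145 / 1.9800.
⟨V⟩ = 7.1437.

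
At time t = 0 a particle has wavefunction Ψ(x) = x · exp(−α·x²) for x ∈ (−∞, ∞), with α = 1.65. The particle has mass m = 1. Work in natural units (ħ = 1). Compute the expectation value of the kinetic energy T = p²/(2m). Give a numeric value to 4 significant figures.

2.475

T = −(ħ²/2m) d²/dx², so ⟨T⟩ = −(ħ²/2m) ∫ Ψ*·Ψ'' dx / ∫|Ψ|² dx; with m = 1.
Expand each integrand as polynomial × e^(−2αx²) and use ∫x^(2j)·e^(−2αx²) dx = (2j−1)!!/(4α)^j · √(π/(2α)), odd powers → 0; here √(π/(2α)) = 0.97570. Differentiate with the product rule, d/dx e^(−αx²) = −2αx·e^(−αx²).
State is unnormalized: ∫|Ψ|² dx = 0.14783, and ∫Ψ*·(−ħ²/2m · Ψ'') dx = 0.36589, so ⟨T⟩ = 0.36589 / 0.14783.
⟨T⟩ = 2.4750.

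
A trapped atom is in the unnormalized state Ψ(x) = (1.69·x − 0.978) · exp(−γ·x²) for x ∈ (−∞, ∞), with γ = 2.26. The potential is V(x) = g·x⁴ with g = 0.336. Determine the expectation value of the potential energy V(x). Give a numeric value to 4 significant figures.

⟨V⟩ = ∫ V(x)·|Ψ|² dx / ∫|Ψ|² dx.
Expand each integrand as polynomial × e^(−2γx²) and use ∫x^(2j)·e^(−2γx²) dx = (2j−1)!!/(4γ)^j · √(π/(2γ)), odd powers → 0; here √(π/(2γ)) = 0.83369.
State is unnormalized: ∫|Ψ|² dx = 1.0608, and ∫Ψ*·V(x)·Ψ dx = 0.026080, so ⟨V⟩ = 0.026080 / 1.0608.
⟨V⟩ = 0.024585.

0.02459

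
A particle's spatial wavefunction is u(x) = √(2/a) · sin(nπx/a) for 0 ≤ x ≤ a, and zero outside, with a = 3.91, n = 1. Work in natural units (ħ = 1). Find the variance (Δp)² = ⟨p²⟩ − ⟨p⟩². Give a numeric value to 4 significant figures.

Compute ⟨p⟩ and ⟨p²⟩ separately; (Δp)² = ⟨p²⟩ − ⟨p⟩².
d/dx sin(nπx/a) = (nπ/a)·cos(nπx/a) and d²/dx² sin(nπx/a) = −(nπ/a)²·sin(nπx/a); on 0 ≤ x ≤ a, ∫sin²(nπx/a) dx = a/2 and ∫sin(nπx/a)·cos(nπx/a) dx = 0.
⟨p⟩ = 0.0000 and ⟨p²⟩ = 0.64557.
(Δp)² = 0.64557 − (0.0000)² = 0.64557.

0.6456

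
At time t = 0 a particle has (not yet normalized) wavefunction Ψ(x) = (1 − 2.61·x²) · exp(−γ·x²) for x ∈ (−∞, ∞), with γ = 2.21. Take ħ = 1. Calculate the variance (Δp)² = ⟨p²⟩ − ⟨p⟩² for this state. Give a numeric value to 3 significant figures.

Compute ⟨p⟩ and ⟨p²⟩ separately; (Δp)² = ⟨p²⟩ − ⟨p⟩².
Expand each integrand as polynomial × e^(−2γx²) and use ∫x^(2j)·e^(−2γx²) dx = (2j−1)!!/(4γ)^j · √(π/(2γ)), odd powers → 0; here √(π/(2γ)) = 0.84307. Differentiate with the product rule, d/dx e^(−γx²) = −2γx·e^(−γx²).
Normalization: ∫|Ψ|² dx = 0.56572.
⟨p⟩ = 0.0000 and ⟨p²⟩ = 7.2480.
(Δp)² = 7.2480 − (0.0000)² = 7.2480.

7.25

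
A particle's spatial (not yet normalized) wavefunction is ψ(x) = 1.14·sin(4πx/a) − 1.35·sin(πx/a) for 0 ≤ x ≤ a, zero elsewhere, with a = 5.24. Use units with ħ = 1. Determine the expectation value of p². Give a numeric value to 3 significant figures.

p² ψ = −ħ² d²ψ/dx²; ⟨p²⟩ = −ħ² ∫ ψ*·ψ'' dx / ∫|ψ|² dx.
d²/dx² sin(jπx/a) = −(jπ/a)²·sin(jπx/a); on 0 ≤ x ≤ a, ∫sin²(jπx/a) dx = a/2 and ∫sin(jπx/a)·sin(lπx/a) dx = 0 for j ≠ l, so only diagonal terms survive in ∫|ψ|² and ∫ψ·ψ″; ∫ψ·ψ′ dx = [ψ²/2] between the walls = 0.
State is unnormalized: ∫|ψ|² dx = 8.1799, and ∫ψ*·(−ħ² ψ'') dx = 21.299, so ⟨p²⟩ = 21.299 / 8.1799.
⟨p²⟩ = 2.6038.

2.60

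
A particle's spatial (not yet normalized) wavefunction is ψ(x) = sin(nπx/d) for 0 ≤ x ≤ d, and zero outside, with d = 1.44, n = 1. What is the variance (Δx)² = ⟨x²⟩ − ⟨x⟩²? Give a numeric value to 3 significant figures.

0.0678

Compute ⟨x⟩ and ⟨x²⟩ separately, then (Δx)² = ⟨x²⟩ − ⟨x⟩².
With sin²θ = (1 − cos2θ)/2 on 0 ≤ x ≤ d: ∫sin²(nπx/d) dx = d/2, ∫x·sin²(nπx/d) dx = d²/4, ∫x²·sin²(nπx/d) dx = d³·(1/6 − 1/(4n²π²)); higher powers xᵏ the same way, integrating xᵏ·cos(2nπx/d) by parts.
Normalization: ∫|ψ|² dx = 0.72000.
⟨x⟩ = 0.72000 and ⟨x²⟩ = 0.58615.
(Δx)² = 0.58615 − (0.72000)² = 0.067750.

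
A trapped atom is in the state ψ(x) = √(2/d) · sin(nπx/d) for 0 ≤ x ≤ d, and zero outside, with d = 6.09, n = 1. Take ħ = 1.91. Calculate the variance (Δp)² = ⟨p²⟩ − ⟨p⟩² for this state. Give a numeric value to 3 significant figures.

Compute ⟨p⟩ and ⟨p²⟩ separately; (Δp)² = ⟨p²⟩ − ⟨p⟩².
d/dx sin(nπx/d) = (nπ/d)·cos(nπx/d) and d²/dx² sin(nπx/d) = −(nπ/d)²·sin(nπx/d); on 0 ≤ x ≤ d, ∫sin²(nπx/d) dx = d/2 and ∫sin(nπx/d)·cos(nπx/d) dx = 0.
⟨p⟩ = 0.0000 and ⟨p²⟩ = 0.97080.
(Δp)² = 0.97080 − (0.0000)² = 0.97080.

0.971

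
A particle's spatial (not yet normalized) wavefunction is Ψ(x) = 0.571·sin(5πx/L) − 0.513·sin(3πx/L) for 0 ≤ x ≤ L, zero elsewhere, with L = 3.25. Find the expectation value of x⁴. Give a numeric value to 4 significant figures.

⟨x⁴⟩ = ∫ x⁴·|Ψ|² dx / ∫|Ψ|² dx (integrals over the domain).
On 0 ≤ x ≤ L (j ≠ l): ∫sin²(jπx/L) dx = L/2, ∫sin(jπx/L)·sin(lπx/L) dx = 0; diagonal moments ∫x·sin²(jπx/L) dx = L²/4, ∫x²·sin²(jπx/L) dx = L³·(1/6 − 1/(4j²π²)); cross terms ∫x·sin(jπx/L)·sin(lπx/L) dx = 0 for j + l even and −4jlL²/(π²(j² − l²)²) for j + l odd, ∫x²·sin(jπx/L)·sin(lπx/L) dx = (−1)^(j+l)·4jlL³/(π²(j² − l²)²); higher powers the same way via product-to-sum and parts.
State is unnormalized: ∫|Ψ|² dx = 0.95747, and ∫Ψ*·x⁴·Ψ dx = 12.138, so ⟨x⁴⟩ = 12.138 / 0.95747.
⟨x⁴⟩ = 12.678.

12.68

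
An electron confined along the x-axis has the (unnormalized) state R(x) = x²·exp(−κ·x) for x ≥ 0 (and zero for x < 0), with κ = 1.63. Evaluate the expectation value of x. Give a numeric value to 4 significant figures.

⟨x⟩ = ∫ x·|R|² dx / ∫|R|² dx (integrals over the domain).
Every integrand reduces to terms xʲ·e^(−2κx) on [0, ∞); use ∫₀^∞ xʲ·e^(−2κx) dx = j!/(2κ)^(j+1).
State is unnormalized: ∫|R|² dx = 0.065181, and ∫R*·x·R dx = 0.099971, so ⟨x⟩ = 0.099971 / 0.065181.
⟨x⟩ = 1.5337.

1.534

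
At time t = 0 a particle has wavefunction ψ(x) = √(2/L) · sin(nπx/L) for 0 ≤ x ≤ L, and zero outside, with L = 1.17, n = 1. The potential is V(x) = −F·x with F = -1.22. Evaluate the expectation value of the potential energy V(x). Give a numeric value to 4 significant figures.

⟨V⟩ = ∫ V(x)·|ψ|² dx.
With sin²θ = (1 − cos2θ)/2 on 0 ≤ x ≤ L: ∫sin²(nπx/L) dx = L/2, ∫x·sin²(nπx/L) dx = L²/4, ∫x²·sin²(nπx/L) dx = L³·(1/6 − 1/(4n²π²)); higher powers xᵏ the same way, integrating xᵏ·cos(2nπx/L) by parts.
⟨V⟩ = 0.71370.

0.7137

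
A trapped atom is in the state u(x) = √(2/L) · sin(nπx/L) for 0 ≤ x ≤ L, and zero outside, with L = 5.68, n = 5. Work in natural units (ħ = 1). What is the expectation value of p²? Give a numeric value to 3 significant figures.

7.65

p² u = −ħ² d²u/dx²; ⟨p²⟩ = −ħ² ∫ u*·u'' dx.
d/dx sin(nπx/L) = (nπ/L)·cos(nπx/L) and d²/dx² sin(nπx/L) = −(nπ/L)²·sin(nπx/L); on 0 ≤ x ≤ L, ∫sin²(nπx/L) dx = L/2 and ∫sin(nπx/L)·cos(nπx/L) dx = 0.
⟨p²⟩ = 7.6479.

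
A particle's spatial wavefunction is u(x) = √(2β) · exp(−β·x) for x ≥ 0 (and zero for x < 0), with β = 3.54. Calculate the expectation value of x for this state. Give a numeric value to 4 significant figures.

⟨x⟩ = ∫ x·|u|² dx (integrals over the domain).
Every integrand reduces to terms xʲ·e^(−2βx) on [0, ∞); use ∫₀^∞ xʲ·e^(−2βx) dx = j!/(2β)^(j+1).
⟨x⟩ = 0.14124.

0.1412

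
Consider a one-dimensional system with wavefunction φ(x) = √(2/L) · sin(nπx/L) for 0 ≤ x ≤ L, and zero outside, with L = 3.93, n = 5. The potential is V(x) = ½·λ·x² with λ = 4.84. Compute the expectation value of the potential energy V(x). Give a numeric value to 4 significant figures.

12.38

⟨V⟩ = ∫ V(x)·|φ|² dx.
With sin²θ = (1 − cos2θ)/2 on 0 ≤ x ≤ L: ∫sin²(nπx/L) dx = L/2, ∫x·sin²(nπx/L) dx = L²/4, ∫x²·sin²(nπx/L) dx = L³·(1/6 − 1/(4n²π²)); higher powers xᵏ the same way, integrating xᵏ·cos(2nπx/L) by parts.
⟨V⟩ = 12.383.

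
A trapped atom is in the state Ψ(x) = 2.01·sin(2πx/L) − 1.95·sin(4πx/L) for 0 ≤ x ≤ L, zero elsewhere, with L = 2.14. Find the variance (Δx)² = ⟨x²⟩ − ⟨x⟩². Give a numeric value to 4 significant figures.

Compute ⟨x⟩ and ⟨x²⟩ separately, then (Δx)² = ⟨x²⟩ − ⟨x⟩².
On 0 ≤ x ≤ L (j ≠ l): ∫sin²(jπx/L) dx = L/2, ∫sin(jπx/L)·sin(lπx/L) dx = 0; diagonal moments ∫x·sin²(jπx/L) dx = L²/4, ∫x²·sin²(jπx/L) dx = L³·(1/6 − 1/(4j²π²)); cross terms ∫x·sin(jπx/L)·sin(lπx/L) dx = 0 for j + l even and −4jlL²/(π²(j² − l²)²) for j + l odd, ∫x²·sin(jπx/L)·sin(lπx/L) dx = (−1)^(j+l)·4jlL³/(π²(j² − l²)²); higher powers the same way via product-to-sum and parts.
Normalization: ∫|Ψ|² dx = 8.3916.
⟨x⟩ = 1.0700 and ⟨x²⟩ = 1.2835.
(Δx)² = 1.2835 − (1.0700)² = 0.13859.

0.1386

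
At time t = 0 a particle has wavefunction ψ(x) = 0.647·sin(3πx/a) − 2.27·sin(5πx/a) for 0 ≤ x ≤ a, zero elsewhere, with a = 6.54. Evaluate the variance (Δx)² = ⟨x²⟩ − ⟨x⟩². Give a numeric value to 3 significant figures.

2.40

Compute ⟨x⟩ and ⟨x²⟩ separately, then (Δx)² = ⟨x²⟩ − ⟨x⟩².
On 0 ≤ x ≤ a (j ≠ l): ∫sin²(jπx/a) dx = a/2, ∫sin(jπx/a)·sin(lπx/a) dx = 0; diagonal moments ∫x·sin²(jπx/a) dx = a²/4, ∫x²·sin²(jπx/a) dx = a³·(1/6 − 1/(4j²π²)); cross terms ∫x·sin(jπx/a)·sin(lπx/a) dx = 0 for j + l even and −4jla²/(π²(j² − l²)²) for j + l odd, ∫x²·sin(jπx/a)·sin(lπx/a) dx = (−1)^(j+l)·4jla³/(π²(j² − l²)²); higher powers the same way via product-to-sum and parts.
Normalization: ∫|ψ|² dx = 18.219.
⟨x⟩ = 3.2700 and ⟨x²⟩ = 13.088.
(Δx)² = 13.088 − (3.2700)² = 2.3951.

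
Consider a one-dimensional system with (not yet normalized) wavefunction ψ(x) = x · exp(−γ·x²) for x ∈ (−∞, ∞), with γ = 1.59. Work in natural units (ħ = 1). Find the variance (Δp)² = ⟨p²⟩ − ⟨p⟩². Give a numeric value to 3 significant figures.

4.77

Compute ⟨p⟩ and ⟨p²⟩ separately; (Δp)² = ⟨p²⟩ − ⟨p⟩².
Expand each integrand as polynomial × e^(−2γx²) and use ∫x^(2j)·e^(−2γx²) dx = (2j−1)!!/(4γ)^j · √(π/(2γ)), odd powers → 0; here √(π/(2γ)) = 0.99394. Differentiate with the product rule, d/dx e^(−γx²) = −2γx·e^(−γx²).
Normalization: ∫|ψ|² dx = 0.15628.
⟨p⟩ = 0.0000 and ⟨p²⟩ = 4.7700.
(Δp)² = 4.7700 − (0.0000)² = 4.7700.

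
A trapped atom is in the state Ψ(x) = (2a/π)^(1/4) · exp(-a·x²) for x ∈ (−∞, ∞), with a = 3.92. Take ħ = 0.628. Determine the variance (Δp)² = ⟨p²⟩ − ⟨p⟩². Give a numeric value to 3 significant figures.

1.55

Compute ⟨p⟩ and ⟨p²⟩ separately; (Δp)² = ⟨p²⟩ − ⟨p⟩².
Gaussian moments: ∫x^(2j)·e^(−2ax²) dx = (2j−1)!!/(4a)^j · √(π/(2a)), odd powers integrate to 0; here √(π/(2a)) = 0.63302. Derivatives: d/dx e^(−ax²) = −2ax·e^(−ax²), d²/dx² e^(−ax²) = (4a²x² − 2a)·e^(−ax²).
⟨p⟩ = 0.0000 and ⟨p²⟩ = 1.5460.
(Δp)² = 1.5460 − (0.0000)² = 1.5460.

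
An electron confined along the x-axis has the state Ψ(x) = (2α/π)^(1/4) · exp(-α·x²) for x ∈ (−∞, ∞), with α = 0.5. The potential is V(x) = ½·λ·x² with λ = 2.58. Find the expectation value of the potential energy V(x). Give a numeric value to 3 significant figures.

⟨V⟩ = ∫ V(x)·|Ψ|² dx.
Gaussian moments: ∫x^(2j)·e^(−2αx²) dx = (2j−1)!!/(4α)^j · √(π/(2α)), odd powers integrate to 0; here √(π/(2α)) = 1.7725.
⟨V⟩ = 0.64500.

0.645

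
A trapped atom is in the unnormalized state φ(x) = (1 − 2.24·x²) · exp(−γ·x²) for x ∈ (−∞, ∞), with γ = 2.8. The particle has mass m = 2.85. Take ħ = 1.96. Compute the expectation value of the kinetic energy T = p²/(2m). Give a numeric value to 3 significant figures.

4.40

T = −(ħ²/2m) d²/dx², so ⟨T⟩ = −(ħ²/2m) ∫ φ*·φ'' dx / ∫|φ|² dx; with m = 2.85.
Expand each integrand as polynomial × e^(−2γx²) and use ∫x^(2j)·e^(−2γx²) dx = (2j−1)!!/(4γ)^j · √(π/(2γ)), odd powers → 0; here √(π/(2γ)) = 0.74900. Differentiate with the product rule, d/dx e^(−γx²) = −2γx·e^(−γx²).
State is unnormalized: ∫|φ|² dx = 0.53928, and ∫φ*·(−ħ²/2m · φ'') dx = 2.3746, so ⟨T⟩ = 2.3746 / 0.53928.
⟨T⟩ = 4.4032.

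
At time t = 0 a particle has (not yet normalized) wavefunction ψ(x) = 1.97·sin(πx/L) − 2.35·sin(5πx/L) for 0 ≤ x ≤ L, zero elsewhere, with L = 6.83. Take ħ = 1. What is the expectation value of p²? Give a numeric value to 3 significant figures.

3.19

p² ψ = −ħ² d²ψ/dx²; ⟨p²⟩ = −ħ² ∫ ψ*·ψ'' dx / ∫|ψ|² dx.
d²/dx² sin(jπx/L) = −(jπ/L)²·sin(jπx/L); on 0 ≤ x ≤ L, ∫sin²(jπx/L) dx = L/2 and ∫sin(jπx/L)·sin(lπx/L) dx = 0 for j ≠ l, so only diagonal terms survive in ∫|ψ|² and ∫ψ·ψ″; ∫ψ·ψ′ dx = [ψ²/2] between the walls = 0.
State is unnormalized: ∫|ψ|² dx = 32.113, and ∫ψ*·(−ħ² ψ'') dx = 102.56, so ⟨p²⟩ = 102.56 / 32.113.
⟨p²⟩ = 3.1937.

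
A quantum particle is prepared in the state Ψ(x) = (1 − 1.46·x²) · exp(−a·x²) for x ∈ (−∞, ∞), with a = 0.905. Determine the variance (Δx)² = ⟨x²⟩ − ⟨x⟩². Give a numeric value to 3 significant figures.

Compute ⟨x⟩ and ⟨x²⟩ separately, then (Δx)² = ⟨x²⟩ − ⟨x⟩².
Expand each integrand as polynomial × e^(−2ax²) and use ∫x^(2j)·e^(−2ax²) dx = (2j−1)!!/(4a)^j · √(π/(2a)), odd powers → 0; here √(π/(2a)) = 1.3175.
Normalization: ∫|Ψ|² dx = 0.89766.
⟨x⟩ = 0.0000 and ⟨x²⟩ = 0.41356.
(Δx)² = 0.41356 − (0.0000)² = 0.41356.

0.414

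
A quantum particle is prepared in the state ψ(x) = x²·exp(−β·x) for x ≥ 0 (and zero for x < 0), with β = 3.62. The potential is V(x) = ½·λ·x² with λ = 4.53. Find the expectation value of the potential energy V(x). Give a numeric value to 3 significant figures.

⟨V⟩ = ∫ V(x)·|ψ|² dx / ∫|ψ|² dx.
Every integrand reduces to terms xʲ·e^(−2βx) on [0, ∞); use ∫₀^∞ xʲ·e^(−2βx) dx = j!/(2β)^(j+1).
State is unnormalized: ∫|ψ|² dx = 0.0012065, and ∫ψ*·V(x)·ψ dx = 0.0015640, so ⟨V⟩ = 0.0015640 / 0.0012065.
⟨V⟩ = 1.2963.

1.30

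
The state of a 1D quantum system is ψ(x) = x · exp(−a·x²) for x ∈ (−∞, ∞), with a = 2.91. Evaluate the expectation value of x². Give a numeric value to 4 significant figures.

⟨x²⟩ = ∫ x²·|ψ|² dx / ∫|ψ|² dx (integrals over the domain).
Expand each integrand as polynomial × e^(−2ax²) and use ∫x^(2j)·e^(−2ax²) dx = (2j−1)!!/(4a)^j · √(π/(2a)), odd powers → 0; here √(π/(2a)) = 0.73471.
State is unnormalized: ∫|ψ|² dx = 0.063119, and ∫ψ*·x²·ψ dx = 0.016268, so ⟨x²⟩ = 0.016268 / 0.063119.
⟨x²⟩ = 0.25773.

0.2577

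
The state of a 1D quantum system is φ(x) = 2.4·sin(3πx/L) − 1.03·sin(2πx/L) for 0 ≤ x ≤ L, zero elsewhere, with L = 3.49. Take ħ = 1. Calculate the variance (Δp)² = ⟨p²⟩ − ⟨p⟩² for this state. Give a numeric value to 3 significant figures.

Compute ⟨p⟩ and ⟨p²⟩ separately; (Δp)² = ⟨p²⟩ − ⟨p⟩².
d²/dx² sin(jπx/L) = −(jπ/L)²·sin(jπx/L); on 0 ≤ x ≤ L, ∫sin²(jπx/L) dx = L/2 and ∫sin(jπx/L)·sin(lπx/L) dx = 0 for j ≠ l, so only diagonal terms survive in ∫|φ|² and ∫φ·φ″; ∫φ·φ′ dx = [φ²/2] between the walls = 0.
Normalization: ∫|φ|² dx = 11.902.
⟨p⟩ = 0.0000 and ⟨p²⟩ = 6.6626.
(Δp)² = 6.6626 − (0.0000)² = 6.6626.

6.66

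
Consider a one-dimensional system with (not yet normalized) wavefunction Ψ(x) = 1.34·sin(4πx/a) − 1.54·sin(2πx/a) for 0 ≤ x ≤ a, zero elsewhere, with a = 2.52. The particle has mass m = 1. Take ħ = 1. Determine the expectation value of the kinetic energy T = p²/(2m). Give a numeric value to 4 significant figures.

7.126

T = −(ħ²/2m) d²/dx², so ⟨T⟩ = −(ħ²/2m) ∫ Ψ*·Ψ'' dx / ∫|Ψ|² dx; with m = 1.
d²/dx² sin(jπx/a) = −(jπ/a)²·sin(jπx/a); on 0 ≤ x ≤ a, ∫sin²(jπx/a) dx = a/2 and ∫sin(jπx/a)·sin(lπx/a) dx = 0 for j ≠ l, so only diagonal terms survive in ∫|Ψ|² and ∫Ψ·Ψ″; ∫Ψ·Ψ′ dx = [Ψ²/2] between the walls = 0.
State is unnormalized: ∫|Ψ|² dx = 5.2507, and ∫Ψ*·(−ħ²/2m · Ψ'') dx = 37.418, so ⟨T⟩ = 37.418 / 5.2507.
⟨T⟩ = 7.1264.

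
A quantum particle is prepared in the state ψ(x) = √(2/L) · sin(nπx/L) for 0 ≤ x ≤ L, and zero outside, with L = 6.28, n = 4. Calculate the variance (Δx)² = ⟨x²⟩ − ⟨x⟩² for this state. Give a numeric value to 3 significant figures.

Compute ⟨x⟩ and ⟨x²⟩ separately, then (Δx)² = ⟨x²⟩ − ⟨x⟩².
With sin²θ = (1 − cos2θ)/2 on 0 ≤ x ≤ L: ∫sin²(nπx/L) dx = L/2, ∫x·sin²(nπx/L) dx = L²/4, ∫x²·sin²(nπx/L) dx = L³·(1/6 − 1/(4n²π²)); higher powers xᵏ the same way, integrating xᵏ·cos(2nπx/L) by parts.
⟨x⟩ = 3.1400 and ⟨x²⟩ = 13.021.
(Δx)² = 13.021 − (3.1400)² = 3.1617.

3.16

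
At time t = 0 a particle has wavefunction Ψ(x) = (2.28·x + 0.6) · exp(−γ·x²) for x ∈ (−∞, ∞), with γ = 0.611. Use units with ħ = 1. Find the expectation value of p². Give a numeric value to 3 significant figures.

p² Ψ = −ħ² d²Ψ/dx²; ⟨p²⟩ = −ħ² ∫ Ψ*·Ψ'' dx / ∫|Ψ|² dx.
Expand each integrand as polynomial × e^(−2γx²) and use ∫x^(2j)·e^(−2γx²) dx = (2j−1)!!/(4γ)^j · √(π/(2γ)), odd powers → 0; here √(π/(2γ)) = 1.6034. Differentiate with the product rule, d/dx e^(−γx²) = −2γx·e^(−γx²).
State is unnormalized: ∫|Ψ|² dx = 3.9876, and ∫Ψ*·(−ħ² Ψ'') dx = 6.6040, so ⟨p²⟩ = 6.6040 / 3.9876.
⟨p²⟩ = 1.6561.

1.66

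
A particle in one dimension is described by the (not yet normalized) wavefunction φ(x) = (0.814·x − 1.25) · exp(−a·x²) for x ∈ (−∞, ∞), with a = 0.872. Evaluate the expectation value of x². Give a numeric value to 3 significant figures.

⟨x²⟩ = ∫ x²·|φ|² dx / ∫|φ|² dx (integrals over the domain).
Expand each integrand as polynomial × e^(−2ax²) and use ∫x^(2j)·e^(−2ax²) dx = (2j−1)!!/(4a)^j · √(π/(2a)), odd powers → 0; here √(π/(2a)) = 1.3422.
State is unnormalized: ∫|φ|² dx = 2.3521, and ∫φ*·x²·φ dx = 0.82053, so ⟨x²⟩ = 0.82053 / 2.3521.
⟨x²⟩ = 0.34885.

0.349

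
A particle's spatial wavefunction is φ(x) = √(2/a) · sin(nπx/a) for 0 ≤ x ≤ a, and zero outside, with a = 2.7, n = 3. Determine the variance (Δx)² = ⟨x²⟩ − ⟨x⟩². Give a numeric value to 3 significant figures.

0.566

Compute ⟨x⟩ and ⟨x²⟩ separately, then (Δx)² = ⟨x²⟩ − ⟨x⟩².
With sin²θ = (1 − cos2θ)/2 on 0 ≤ x ≤ a: ∫sin²(nπx/a) dx = a/2, ∫x·sin²(nπx/a) dx = a²/4, ∫x²·sin²(nπx/a) dx = a³·(1/6 − 1/(4n²π²)); higher powers xᵏ the same way, integrating xᵏ·cos(2nπx/a) by parts.
⟨x⟩ = 1.3500 and ⟨x²⟩ = 2.3890.
(Δx)² = 2.3890 − (1.3500)² = 0.56646.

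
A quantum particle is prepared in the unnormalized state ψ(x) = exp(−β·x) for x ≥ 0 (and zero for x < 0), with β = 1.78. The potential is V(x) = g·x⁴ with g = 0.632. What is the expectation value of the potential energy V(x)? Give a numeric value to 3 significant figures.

0.0944

⟨V⟩ = ∫ V(x)·|ψ|² dx / ∫|ψ|² dx.
Every integrand reduces to terms xʲ·e^(−2βx) on [0, ∞); use ∫₀^∞ xʲ·e^(−2βx) dx = j!/(2β)^(j+1).
State is unnormalized: ∫|ψ|² dx = 0.28090, and ∫ψ*·V(x)·ψ dx = 0.026526, so ⟨V⟩ = 0.026526 / 0.28090.
⟨V⟩ = 0.094434.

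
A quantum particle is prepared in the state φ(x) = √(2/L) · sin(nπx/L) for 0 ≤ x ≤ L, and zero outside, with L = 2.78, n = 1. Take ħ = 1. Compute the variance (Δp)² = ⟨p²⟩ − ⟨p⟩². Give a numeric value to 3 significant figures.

Compute ⟨p⟩ and ⟨p²⟩ separately; (Δp)² = ⟨p²⟩ − ⟨p⟩².
d/dx sin(nπx/L) = (nπ/L)·cos(nπx/L) and d²/dx² sin(nπx/L) = −(nπ/L)²·sin(nπx/L); on 0 ≤ x ≤ L, ∫sin²(nπx/L) dx = L/2 and ∫sin(nπx/L)·cos(nπx/L) dx = 0.
⟨p⟩ = 0.0000 and ⟨p²⟩ = 1.2771.
(Δp)² = 1.2771 − (0.0000)² = 1.2771.

1.28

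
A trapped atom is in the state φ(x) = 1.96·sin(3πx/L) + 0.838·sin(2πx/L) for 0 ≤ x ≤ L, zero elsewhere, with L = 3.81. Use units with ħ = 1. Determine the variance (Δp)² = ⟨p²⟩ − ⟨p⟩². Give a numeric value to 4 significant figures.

5.594

Compute ⟨p⟩ and ⟨p²⟩ separately; (Δp)² = ⟨p²⟩ − ⟨p⟩².
d²/dx² sin(jπx/L) = −(jπ/L)²·sin(jπx/L); on 0 ≤ x ≤ L, ∫sin²(jπx/L) dx = L/2 and ∫sin(jπx/L)·sin(lπx/L) dx = 0 for j ≠ l, so only diagonal terms survive in ∫|φ|² and ∫φ·φ″; ∫φ·φ′ dx = [φ²/2] between the walls = 0.
Normalization: ∫|φ|² dx = 8.6560.
⟨p⟩ = 0.0000 and ⟨p²⟩ = 5.5938.
(Δp)² = 5.5938 − (0.0000)² = 5.5938.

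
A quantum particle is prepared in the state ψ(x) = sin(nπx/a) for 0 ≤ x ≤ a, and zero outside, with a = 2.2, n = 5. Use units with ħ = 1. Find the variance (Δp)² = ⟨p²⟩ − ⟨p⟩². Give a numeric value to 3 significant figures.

51.0

Compute ⟨p⟩ and ⟨p²⟩ separately; (Δp)² = ⟨p²⟩ − ⟨p⟩².
d/dx sin(nπx/a) = (nπ/a)·cos(nπx/a) and d²/dx² sin(nπx/a) = −(nπ/a)²·sin(nπx/a); on 0 ≤ x ≤ a, ∫sin²(nπx/a) dx = a/2 and ∫sin(nπx/a)·cos(nπx/a) dx = 0.
Normalization: ∫|ψ|² dx = 1.1000.
⟨p⟩ = 0.0000 and ⟨p²⟩ = 50.979.
(Δp)² = 50.979 − (0.0000)² = 50.979.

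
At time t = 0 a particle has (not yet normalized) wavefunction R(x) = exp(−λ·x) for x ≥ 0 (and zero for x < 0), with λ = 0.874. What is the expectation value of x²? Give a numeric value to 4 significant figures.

0.6546

⟨x²⟩ = ∫ x²·|R|² dx / ∫|R|² dx (integrals over the domain).
Every integrand reduces to terms xʲ·e^(−2λx) on [0, ∞); use ∫₀^∞ xʲ·e^(−2λx) dx = j!/(2λ)^(j+1).
State is unnormalized: ∫|R|² dx = 0.57208, and ∫R*·x²·R dx = 0.37446, so ⟨x²⟩ = 0.37446 / 0.57208.
⟨x²⟩ = 0.65456.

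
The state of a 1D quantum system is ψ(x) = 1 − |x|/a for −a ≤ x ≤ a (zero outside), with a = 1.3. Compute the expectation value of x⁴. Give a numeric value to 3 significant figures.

0.0816

⟨x⁴⟩ = ∫ x⁴·|ψ|² dx / ∫|ψ|² dx (integrals over the domain).
ψ is even, so ∫ over [−a, a] = 2∫₀ᵃ with ψ = 1 − x/a there: ∫₀ᵃ (1 − x/a)² dx = a/3, ∫₀ᵃ x²(1 − x/a)² dx = a³/30, ∫₀ᵃ x⁴(1 − x/a)² dx = a⁵/105.
State is unnormalized: ∫|ψ|² dx = 0.86667, and ∫ψ*·x⁴·ψ dx = 0.070722, so ⟨x⁴⟩ = 0.070722 / 0.86667.
⟨x⁴⟩ = 0.081603.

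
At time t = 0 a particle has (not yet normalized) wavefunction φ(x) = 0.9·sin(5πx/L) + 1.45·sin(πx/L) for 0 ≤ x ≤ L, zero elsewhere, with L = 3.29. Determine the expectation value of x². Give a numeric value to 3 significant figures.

3.27

⟨x²⟩ = ∫ x²·|φ|² dx / ∫|φ|² dx (integrals over the domain).
On 0 ≤ x ≤ L (j ≠ l): ∫sin²(jπx/L) dx = L/2, ∫sin(jπx/L)·sin(lπx/L) dx = 0; diagonal moments ∫x·sin²(jπx/L) dx = L²/4, ∫x²·sin²(jπx/L) dx = L³·(1/6 − 1/(4j²π²)); cross terms ∫x·sin(jπx/L)·sin(lπx/L) dx = 0 for j + l even and −4jlL²/(π²(j² − l²)²) for j + l odd, ∫x²·sin(jπx/L)·sin(lπx/L) dx = (−1)^(j+l)·4jlL³/(π²(j² − l²)²); higher powers the same way via product-to-sum and parts.
State is unnormalized: ∫|φ|² dx = 4.7911, and ∫φ*·x²·φ dx = 15.688, so ⟨x²⟩ = 15.688 / 4.7911.
⟨x²⟩ = 3.2743.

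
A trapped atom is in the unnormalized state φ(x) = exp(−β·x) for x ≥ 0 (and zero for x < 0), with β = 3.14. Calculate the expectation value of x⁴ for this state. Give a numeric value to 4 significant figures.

0.01543

⟨x⁴⟩ = ∫ x⁴·|φ|² dx / ∫|φ|² dx (integrals over the domain).
Every integrand reduces to terms xʲ·e^(−2βx) on [0, ∞); use ∫₀^∞ xʲ·e^(−2βx) dx = j!/(2β)^(j+1).
State is unnormalized: ∫|φ|² dx = 0.15924, and ∫φ*·x⁴·φ dx = 0.0024570, so ⟨x⁴⟩ = 0.0024570 / 0.15924.
⟨x⁴⟩ = 0.015430.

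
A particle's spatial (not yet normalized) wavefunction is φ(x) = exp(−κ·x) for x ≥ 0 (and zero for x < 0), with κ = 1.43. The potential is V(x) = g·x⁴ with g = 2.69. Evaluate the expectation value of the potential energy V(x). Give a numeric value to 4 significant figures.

⟨V⟩ = ∫ V(x)·|φ|² dx / ∫|φ|² dx.
Every integrand reduces to terms xʲ·e^(−2κx) on [0, ∞); use ∫₀^∞ xʲ·e^(−2κx) dx = j!/(2κ)^(j+1).
State is unnormalized: ∫|φ|² dx = 0.34965, and ∫φ*·V(x)·φ dx = 0.33739, so ⟨V⟩ = 0.33739 / 0.34965.
⟨V⟩ = 0.96494.

0.9649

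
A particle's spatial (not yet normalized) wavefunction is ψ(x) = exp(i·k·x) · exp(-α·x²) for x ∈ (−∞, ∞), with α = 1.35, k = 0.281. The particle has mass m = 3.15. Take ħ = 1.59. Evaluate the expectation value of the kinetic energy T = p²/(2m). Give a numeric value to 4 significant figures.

0.5734

T = −(ħ²/2m) d²/dx², so ⟨T⟩ = −(ħ²/2m) ∫ ψ*·ψ'' dx / ∫|ψ|² dx; with m = 3.15.
Gaussian moments: ∫x^(2j)·e^(−2αx²) dx = (2j−1)!!/(4α)^j · √(π/(2α)), odd powers integrate to 0; here √(π/(2α)) = 1.0787. Derivatives: ψ′ = (ik − 2αx)·ψ, ψ″ = ((ik − 2αx)² − 2α)·ψ; the odd-in-x pieces drop out.
State is unnormalized: ∫|ψ|² dx = 1.0787, and ∫ψ*·(−ħ²/2m · ψ'') dx = 0.61854, so ⟨T⟩ = 0.61854 / 1.0787.
⟨T⟩ = 0.57342.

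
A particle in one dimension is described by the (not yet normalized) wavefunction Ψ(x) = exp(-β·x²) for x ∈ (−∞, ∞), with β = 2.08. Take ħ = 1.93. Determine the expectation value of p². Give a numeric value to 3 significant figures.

7.75

p² Ψ = −ħ² d²Ψ/dx²; ⟨p²⟩ = −ħ² ∫ Ψ*·Ψ'' dx / ∫|Ψ|² dx.
Gaussian moments: ∫x^(2j)·e^(−2βx²) dx = (2j−1)!!/(4β)^j · √(π/(2β)), odd powers integrate to 0; here √(π/(2β)) = 0.86902. Derivatives: d/dx e^(−βx²) = −2βx·e^(−βx²), d²/dx² e^(−βx²) = (4β²x² − 2β)·e^(−βx²).
State is unnormalized: ∫|Ψ|² dx = 0.86902, and ∫Ψ*·(−ħ² Ψ'') dx = 6.7330, so ⟨p²⟩ = 6.7330 / 0.86902.
⟨p²⟩ = 7.7478.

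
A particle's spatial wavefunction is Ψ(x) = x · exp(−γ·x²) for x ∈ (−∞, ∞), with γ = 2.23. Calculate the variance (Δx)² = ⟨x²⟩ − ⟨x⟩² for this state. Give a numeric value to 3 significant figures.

0.336

Compute ⟨x⟩ and ⟨x²⟩ separately, then (Δx)² = ⟨x²⟩ − ⟨x⟩².
Expand each integrand as polynomial × e^(−2γx²) and use ∫x^(2j)·e^(−2γx²) dx = (2j−1)!!/(4γ)^j · √(π/(2γ)), odd powers → 0; here √(π/(2γ)) = 0.83928.
Normalization: ∫|Ψ|² dx = 0.094090.
⟨x⟩ = 0.0000 and ⟨x²⟩ = 0.33632.
(Δx)² = 0.33632 − (0.0000)² = 0.33632.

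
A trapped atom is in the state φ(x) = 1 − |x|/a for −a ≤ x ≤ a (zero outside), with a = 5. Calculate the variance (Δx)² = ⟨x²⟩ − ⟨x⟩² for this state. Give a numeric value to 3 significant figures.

Compute ⟨x⟩ and ⟨x²⟩ separately, then (Δx)² = ⟨x²⟩ − ⟨x⟩².
φ is even, so ∫ over [−a, a] = 2∫₀ᵃ with φ = 1 − x/a there: ∫₀ᵃ (1 − x/a)² dx = a/3, ∫₀ᵃ x²(1 − x/a)² dx = a³/30, ∫₀ᵃ x⁴(1 − x/a)² dx = a⁵/105.
Normalization: ∫|φ|² dx = 3.3333.
⟨x⟩ = 0.0000 and ⟨x²⟩ = 2.5000.
(Δx)² = 2.5000 − (0.0000)² = 2.5000.

2.50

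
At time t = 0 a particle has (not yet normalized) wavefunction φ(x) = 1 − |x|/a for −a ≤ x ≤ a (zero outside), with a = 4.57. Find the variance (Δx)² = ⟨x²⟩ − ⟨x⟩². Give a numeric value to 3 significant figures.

Compute ⟨x⟩ and ⟨x²⟩ separately, then (Δx)² = ⟨x²⟩ − ⟨x⟩².
φ is even, so ∫ over [−a, a] = 2∫₀ᵃ with φ = 1 − x/a there: ∫₀ᵃ (1 − x/a)² dx = a/3, ∫₀ᵃ x²(1 − x/a)² dx = a³/30, ∫₀ᵃ x⁴(1 − x/a)² dx = a⁵/105.
Normalization: ∫|φ|² dx = 3.0467.
⟨x⟩ = 0.0000 and ⟨x²⟩ = 2.0885.
(Δx)² = 2.0885 − (0.0000)² = 2.0885.

2.09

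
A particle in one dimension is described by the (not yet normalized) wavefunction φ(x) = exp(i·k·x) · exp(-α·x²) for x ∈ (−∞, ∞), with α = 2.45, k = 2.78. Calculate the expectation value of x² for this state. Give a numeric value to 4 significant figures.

0.1020

⟨x²⟩ = ∫ x²·|φ|² dx / ∫|φ|² dx (integrals over the domain).
Gaussian moments: ∫x^(2j)·e^(−2αx²) dx = (2j−1)!!/(4α)^j · √(π/(2α)), odd powers integrate to 0; here √(π/(2α)) = 0.80071.
State is unnormalized: ∫|φ|² dx = 0.80071, and ∫φ*·x²·φ dx = 0.081705, so ⟨x²⟩ = 0.081705 / 0.80071.
⟨x²⟩ = 0.10204.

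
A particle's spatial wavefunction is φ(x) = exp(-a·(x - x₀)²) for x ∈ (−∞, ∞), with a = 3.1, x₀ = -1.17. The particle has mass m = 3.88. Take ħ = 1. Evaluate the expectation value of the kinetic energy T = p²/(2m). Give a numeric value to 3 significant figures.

T = −(ħ²/2m) d²/dx², so ⟨T⟩ = −(ħ²/2m) ∫ φ*·φ'' dx / ∫|φ|² dx; with m = 3.88.
Gaussian moments (u = x − x₀): ∫u^(2j)·e^(−2au²) du = (2j−1)!!/(4a)^j · √(π/(2a)), odd powers integrate to 0; here √(π/(2a)) = 0.71183. Derivatives: d/dx e^(−au²) = −2au·e^(−au²), d²/dx² e^(−au²) = (4a²u² − 2a)·e^(−au²).
State is unnormalized: ∫|φ|² dx = 0.71183, and ∫φ*·(−ħ²/2m · φ'') dx = 0.28437, so ⟨T⟩ = 0.28437 / 0.71183.
⟨T⟩ = 0.39948.

0.399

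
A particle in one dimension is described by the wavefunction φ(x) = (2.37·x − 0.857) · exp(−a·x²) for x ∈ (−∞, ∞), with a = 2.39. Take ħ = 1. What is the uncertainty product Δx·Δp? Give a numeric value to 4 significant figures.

0.6524

Δx = √(⟨x²⟩−⟨x⟩²), Δp = √(⟨p²⟩−⟨p⟩²).
Expand each integrand as polynomial × e^(−2ax²) and use ∫x^(2j)·e^(−2ax²) dx = (2j−1)!!/(4a)^j · √(π/(2a)), odd powers → 0; here √(π/(2a)) = 0.81070. Differentiate with the product rule, d/dx e^(−ax²) = −2ax·e^(−ax²).
Normalization: ∫|φ|² dx = 1.0717.
⟨x⟩ = -0.32142, ⟨x²⟩ = 0.19758 ⇒ Δx = 0.30703.
⟨p⟩ = 0.0000, ⟨p²⟩ = 4.5144 ⇒ Δp = 2.1247.
Δx·Δp = 0.65236.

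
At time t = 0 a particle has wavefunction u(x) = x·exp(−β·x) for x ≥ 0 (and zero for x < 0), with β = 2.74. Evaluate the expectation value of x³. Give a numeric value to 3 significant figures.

⟨x³⟩ = ∫ x³·|u|² dx / ∫|u|² dx (integrals over the domain).
Every integrand reduces to terms xʲ·e^(−2βx) on [0, ∞); use ∫₀^∞ xʲ·e^(−2βx) dx = j!/(2β)^(j+1).
State is unnormalized: ∫|u|² dx = 0.012153, and ∫u*·x³·u dx = 0.0044310, so ⟨x³⟩ = 0.0044310 / 0.012153.
⟨x³⟩ = 0.36459.

0.365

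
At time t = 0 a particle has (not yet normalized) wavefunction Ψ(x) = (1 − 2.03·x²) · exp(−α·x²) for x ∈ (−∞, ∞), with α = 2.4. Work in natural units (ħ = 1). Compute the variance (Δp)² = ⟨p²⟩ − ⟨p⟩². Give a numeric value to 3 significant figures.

5.86

Compute ⟨p⟩ and ⟨p²⟩ separately; (Δp)² = ⟨p²⟩ − ⟨p⟩².
Expand each integrand as polynomial × e^(−2αx²) and use ∫x^(2j)·e^(−2αx²) dx = (2j−1)!!/(4α)^j · √(π/(2α)), odd powers → 0; here √(π/(2α)) = 0.80901. Differentiate with the product rule, d/dx e^(−αx²) = −2αx·e^(−αx²).
Normalization: ∫|Ψ|² dx = 0.57539.
⟨p⟩ = 0.0000 and ⟨p²⟩ = 5.8578.
(Δp)² = 5.8578 − (0.0000)² = 5.8578.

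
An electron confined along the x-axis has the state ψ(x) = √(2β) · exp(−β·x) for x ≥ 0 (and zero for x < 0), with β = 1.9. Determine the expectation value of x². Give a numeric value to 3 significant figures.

0.139

⟨x²⟩ = ∫ x²·|ψ|² dx (integrals over the domain).
Every integrand reduces to terms xʲ·e^(−2βx) on [0, ∞); use ∫₀^∞ xʲ·e^(−2βx) dx = j!/(2β)^(j+1).
⟨x²⟩ = 0.13850.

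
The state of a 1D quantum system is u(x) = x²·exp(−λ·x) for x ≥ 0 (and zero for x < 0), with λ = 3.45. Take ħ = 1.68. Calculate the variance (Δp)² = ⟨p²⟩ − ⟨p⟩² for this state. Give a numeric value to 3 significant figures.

Compute ⟨p⟩ and ⟨p²⟩ separately; (Δp)² = ⟨p²⟩ − ⟨p⟩².
Differentiate x²·exp(−λ·x) with the product rule; every integrand then reduces to terms xʲ·e^(−2λx) on [0, ∞), with ∫₀^∞ xʲ·e^(−2λx) dx = j!/(2λ)^(j+1).
Normalization: ∫|u|² dx = 0.0015345.
⟨p⟩ = 0.0000 and ⟨p²⟩ = 11.198.
(Δp)² = 11.198 − (0.0000)² = 11.198.

11.2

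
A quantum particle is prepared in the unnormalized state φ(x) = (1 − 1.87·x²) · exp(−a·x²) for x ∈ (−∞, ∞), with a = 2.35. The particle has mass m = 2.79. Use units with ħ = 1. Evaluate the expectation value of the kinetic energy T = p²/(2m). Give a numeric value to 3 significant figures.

T = −(ħ²/2m) d²/dx², so ⟨T⟩ = −(ħ²/2m) ∫ φ*·φ'' dx / ∫|φ|² dx; with m = 2.79.
Expand each integrand as polynomial × e^(−2ax²) and use ∫x^(2j)·e^(−2ax²) dx = (2j−1)!!/(4a)^j · √(π/(2a)), odd powers → 0; here √(π/(2a)) = 0.81757. Differentiate with the product rule, d/dx e^(−ax²) = −2ax·e^(−ax²).
State is unnormalized: ∫|φ|² dx = 0.58935, and ∫φ*·(−ħ²/2m · φ'') dx = 0.57670, so ⟨T⟩ = 0.57670 / 0.58935.
⟨T⟩ = 0.97853.

0.979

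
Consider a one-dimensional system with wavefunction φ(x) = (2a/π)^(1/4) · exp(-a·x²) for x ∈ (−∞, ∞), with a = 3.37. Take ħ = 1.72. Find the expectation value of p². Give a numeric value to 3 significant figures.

9.97

p² φ = −ħ² d²φ/dx²; ⟨p²⟩ = −ħ² ∫ φ*·φ'' dx.
Gaussian moments: ∫x^(2j)·e^(−2ax²) dx = (2j−1)!!/(4a)^j · √(π/(2a)), odd powers integrate to 0; here √(π/(2a)) = 0.68272. Derivatives: d/dx e^(−ax²) = −2ax·e^(−ax²), d²/dx² e^(−ax²) = (4a²x² − 2a)·e^(−ax²).
⟨p²⟩ = 9.9698.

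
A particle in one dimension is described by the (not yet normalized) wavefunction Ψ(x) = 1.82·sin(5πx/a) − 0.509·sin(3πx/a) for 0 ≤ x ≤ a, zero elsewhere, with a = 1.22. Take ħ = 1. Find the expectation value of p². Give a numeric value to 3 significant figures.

158.

p² Ψ = −ħ² d²Ψ/dx²; ⟨p²⟩ = −ħ² ∫ Ψ*·Ψ'' dx / ∫|Ψ|² dx.
d²/dx² sin(jπx/a) = −(jπ/a)²·sin(jπx/a); on 0 ≤ x ≤ a, ∫sin²(jπx/a) dx = a/2 and ∫sin(jπx/a)·sin(lπx/a) dx = 0 for j ≠ l, so only diagonal terms survive in ∫|Ψ|² and ∫Ψ·Ψ″; ∫Ψ·Ψ′ dx = [Ψ²/2] between the walls = 0.
State is unnormalized: ∫|Ψ|² dx = 2.1786, and ∫Ψ*·(−ħ² Ψ'') dx = 344.39, so ⟨p²⟩ = 344.39 / 2.1786.
⟨p²⟩ = 158.08.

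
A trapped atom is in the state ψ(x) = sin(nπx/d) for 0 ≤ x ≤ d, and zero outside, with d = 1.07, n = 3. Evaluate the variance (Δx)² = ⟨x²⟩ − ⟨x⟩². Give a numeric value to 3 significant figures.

Compute ⟨x⟩ and ⟨x²⟩ separately, then (Δx)² = ⟨x²⟩ − ⟨x⟩².
With sin²θ = (1 − cos2θ)/2 on 0 ≤ x ≤ d: ∫sin²(nπx/d) dx = d/2, ∫x·sin²(nπx/d) dx = d²/4, ∫x²·sin²(nπx/d) dx = d³·(1/6 − 1/(4n²π²)); higher powers xᵏ the same way, integrating xᵏ·cos(2nπx/d) by parts.
Normalization: ∫|ψ|² dx = 0.53500.
⟨x⟩ = 0.53500 and ⟨x²⟩ = 0.37519.
(Δx)² = 0.37519 − (0.53500)² = 0.088964.

0.0890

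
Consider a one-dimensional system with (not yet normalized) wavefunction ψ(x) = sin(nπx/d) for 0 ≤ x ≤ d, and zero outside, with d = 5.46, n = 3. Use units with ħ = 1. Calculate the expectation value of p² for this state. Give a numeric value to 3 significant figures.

p² ψ = −ħ² d²ψ/dx²; ⟨p²⟩ = −ħ² ∫ ψ*·ψ'' dx / ∫|ψ|² dx.
d/dx sin(nπx/d) = (nπ/d)·cos(nπx/d) and d²/dx² sin(nπx/d) = −(nπ/d)²·sin(nπx/d); on 0 ≤ x ≤ d, ∫sin²(nπx/d) dx = d/2 and ∫sin(nπx/d)·cos(nπx/d) dx = 0.
State is unnormalized: ∫|ψ|² dx = 2.7300, and ∫ψ*·(−ħ² ψ'') dx = 8.1343, so ⟨p²⟩ = 8.1343 / 2.7300.
⟨p²⟩ = 2.9796.

2.98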